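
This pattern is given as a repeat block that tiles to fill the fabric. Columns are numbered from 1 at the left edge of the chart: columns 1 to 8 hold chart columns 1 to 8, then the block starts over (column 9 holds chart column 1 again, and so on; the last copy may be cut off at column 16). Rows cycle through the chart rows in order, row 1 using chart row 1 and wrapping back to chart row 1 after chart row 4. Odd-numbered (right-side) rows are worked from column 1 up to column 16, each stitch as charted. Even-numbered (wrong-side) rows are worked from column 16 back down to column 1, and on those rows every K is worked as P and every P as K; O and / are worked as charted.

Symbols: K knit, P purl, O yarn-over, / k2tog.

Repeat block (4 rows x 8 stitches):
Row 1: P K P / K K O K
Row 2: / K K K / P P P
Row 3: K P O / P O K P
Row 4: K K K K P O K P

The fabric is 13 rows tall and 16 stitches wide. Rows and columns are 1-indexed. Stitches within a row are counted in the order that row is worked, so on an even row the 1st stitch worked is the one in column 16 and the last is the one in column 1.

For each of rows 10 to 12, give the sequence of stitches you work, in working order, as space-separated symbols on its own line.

Row 10: chart row 2, WS - tiled (columns 1-16): / K K K / P P P / K K K / P P P; work from column 16 back to 1 with K<->P swapped.
Row 11: chart row 3, RS - tile across columns 1-16 and work as-is.
Row 12: chart row 4, WS - tiled (columns 1-16): K K K K P O K P K K K K P O K P; work from column 16 back to 1 with K<->P swapped.

Result:
K K K / P P P / K K K / P P P /
K P O / P O K P K P O / P O K P
K P O K P P P P K P O K P P P P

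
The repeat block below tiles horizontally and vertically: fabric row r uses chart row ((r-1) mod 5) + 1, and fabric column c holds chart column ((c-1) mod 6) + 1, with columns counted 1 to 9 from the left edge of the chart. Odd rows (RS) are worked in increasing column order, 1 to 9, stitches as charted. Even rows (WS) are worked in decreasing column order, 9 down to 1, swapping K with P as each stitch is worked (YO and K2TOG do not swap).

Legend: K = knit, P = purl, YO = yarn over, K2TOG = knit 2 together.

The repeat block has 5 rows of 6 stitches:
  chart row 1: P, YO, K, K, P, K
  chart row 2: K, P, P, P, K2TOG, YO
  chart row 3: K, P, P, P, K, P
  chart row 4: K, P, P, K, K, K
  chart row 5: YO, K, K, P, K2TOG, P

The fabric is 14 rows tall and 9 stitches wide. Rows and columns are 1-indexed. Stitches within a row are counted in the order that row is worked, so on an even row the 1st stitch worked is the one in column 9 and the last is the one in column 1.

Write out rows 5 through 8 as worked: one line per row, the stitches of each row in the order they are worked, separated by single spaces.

Rows as worked:
YO K K P K2TOG P YO K K
P YO K P K P P YO K
K P P P K2TOG YO K P P
K K P K P K K K P

Derivation:
Row 5: chart row 5, RS - tile across columns 1-9 and work as-is.
Row 6: chart row 1, WS - tiled (columns 1-9): P YO K K P K P YO K; work from column 9 back to 1 with K<->P swapped.
Row 7: chart row 2, RS - tile across columns 1-9 and work as-is.
Row 8: chart row 3, WS - tiled (columns 1-9): K P P P K P K P P; work from column 9 back to 1 with K<->P swapped.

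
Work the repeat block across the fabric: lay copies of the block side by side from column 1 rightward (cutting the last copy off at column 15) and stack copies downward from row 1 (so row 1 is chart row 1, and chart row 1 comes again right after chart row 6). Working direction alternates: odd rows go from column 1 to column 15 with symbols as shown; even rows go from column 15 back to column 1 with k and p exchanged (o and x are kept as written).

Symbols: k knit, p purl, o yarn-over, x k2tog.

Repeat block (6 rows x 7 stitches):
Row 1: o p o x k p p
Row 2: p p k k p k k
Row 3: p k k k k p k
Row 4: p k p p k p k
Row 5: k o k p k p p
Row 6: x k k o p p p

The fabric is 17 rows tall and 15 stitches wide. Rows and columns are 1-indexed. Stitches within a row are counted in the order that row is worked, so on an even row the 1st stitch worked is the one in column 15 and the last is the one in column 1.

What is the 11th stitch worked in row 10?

Stitch:
p

Derivation:
For row 10: chart row = ((10-1) mod 6) + 1 = 4; this is a WS (even) row.
Chart row 4 tiled across columns 1-15: p k p p k p k p k p p k p k p
WS row: flip the tiled sequence (start at column 15) and apply k<->p; o and x stay.
Row 10 as worked: k p k p k k p k p k p k k p k
The 11th stitch worked is p.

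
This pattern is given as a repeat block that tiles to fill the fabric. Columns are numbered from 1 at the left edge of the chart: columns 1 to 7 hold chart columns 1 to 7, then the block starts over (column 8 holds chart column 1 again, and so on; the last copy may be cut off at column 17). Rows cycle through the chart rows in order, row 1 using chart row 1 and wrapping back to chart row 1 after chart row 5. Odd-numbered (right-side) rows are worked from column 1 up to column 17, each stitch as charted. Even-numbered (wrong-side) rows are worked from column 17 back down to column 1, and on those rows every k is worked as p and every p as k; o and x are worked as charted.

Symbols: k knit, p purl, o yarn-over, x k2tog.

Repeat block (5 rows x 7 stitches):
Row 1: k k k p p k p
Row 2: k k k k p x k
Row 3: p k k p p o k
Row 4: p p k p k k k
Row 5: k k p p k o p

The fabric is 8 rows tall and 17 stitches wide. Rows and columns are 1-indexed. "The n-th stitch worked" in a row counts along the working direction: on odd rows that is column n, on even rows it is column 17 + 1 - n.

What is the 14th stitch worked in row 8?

Stitch:
k

Derivation:
Row 8 uses chart row ((8-1) mod 5)+1 = 3. Row 8 is even, so WS.
Chart row 3 tiled across columns 1-17: p k k p p o k p k k p p o k p k k
WS row: flip the tiled sequence (start at column 17) and apply k<->p; o and x stay.
Row 8 as worked: p p k p o k k p p k p o k k p p k
Stitch 14 in working order -> k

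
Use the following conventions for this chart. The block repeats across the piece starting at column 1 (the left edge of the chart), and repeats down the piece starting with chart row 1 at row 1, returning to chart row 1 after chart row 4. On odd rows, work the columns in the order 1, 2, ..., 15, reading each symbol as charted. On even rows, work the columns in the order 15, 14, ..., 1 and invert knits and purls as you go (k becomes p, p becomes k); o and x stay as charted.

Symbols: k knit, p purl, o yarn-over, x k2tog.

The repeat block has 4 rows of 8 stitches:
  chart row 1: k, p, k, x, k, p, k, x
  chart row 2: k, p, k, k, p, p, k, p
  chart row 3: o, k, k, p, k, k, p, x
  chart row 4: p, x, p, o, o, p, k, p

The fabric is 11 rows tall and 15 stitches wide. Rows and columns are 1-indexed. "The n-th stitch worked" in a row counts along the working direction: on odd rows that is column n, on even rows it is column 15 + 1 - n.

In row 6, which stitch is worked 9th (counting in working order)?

Row 6: (6-1) mod 4 = 1, so use chart row 2. Even row -> WS.
Chart row 2 tiled across columns 1-15: k p k k p p k p k p k k p p k
Wrong side: read the tiled row from column 15 down to 1 and exchange k with p (leave o, x).
Row 6 as worked: p k k p p k p k p k k p p k p
Stitch 9 in working order -> p

== STITCH ==
p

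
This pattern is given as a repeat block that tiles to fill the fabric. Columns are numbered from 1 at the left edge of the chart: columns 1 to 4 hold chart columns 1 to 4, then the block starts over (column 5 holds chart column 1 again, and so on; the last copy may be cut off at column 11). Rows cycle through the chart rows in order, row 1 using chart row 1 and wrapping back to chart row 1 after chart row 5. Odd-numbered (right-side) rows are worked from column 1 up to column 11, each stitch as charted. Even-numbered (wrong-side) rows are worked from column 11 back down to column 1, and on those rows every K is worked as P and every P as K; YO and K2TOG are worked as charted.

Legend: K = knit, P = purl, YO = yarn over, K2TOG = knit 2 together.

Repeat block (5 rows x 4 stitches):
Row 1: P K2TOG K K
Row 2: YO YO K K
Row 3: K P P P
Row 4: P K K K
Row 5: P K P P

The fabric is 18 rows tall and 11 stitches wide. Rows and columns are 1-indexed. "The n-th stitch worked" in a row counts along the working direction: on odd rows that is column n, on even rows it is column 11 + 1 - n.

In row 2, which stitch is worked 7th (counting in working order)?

For row 2: chart row = ((2-1) mod 5) + 1 = 2; this is a WS (even) row.
Chart row 2 tiled across columns 1-11: YO YO K K YO YO K K YO YO K
WS: work from column 11 back to column 1 (reverse the tiled row), swapping K<->P (YO and K2TOG unchanged).
Row 2 as worked: P YO YO P P YO YO P P YO YO
Stitch 7 in working order -> YO

Result:
YO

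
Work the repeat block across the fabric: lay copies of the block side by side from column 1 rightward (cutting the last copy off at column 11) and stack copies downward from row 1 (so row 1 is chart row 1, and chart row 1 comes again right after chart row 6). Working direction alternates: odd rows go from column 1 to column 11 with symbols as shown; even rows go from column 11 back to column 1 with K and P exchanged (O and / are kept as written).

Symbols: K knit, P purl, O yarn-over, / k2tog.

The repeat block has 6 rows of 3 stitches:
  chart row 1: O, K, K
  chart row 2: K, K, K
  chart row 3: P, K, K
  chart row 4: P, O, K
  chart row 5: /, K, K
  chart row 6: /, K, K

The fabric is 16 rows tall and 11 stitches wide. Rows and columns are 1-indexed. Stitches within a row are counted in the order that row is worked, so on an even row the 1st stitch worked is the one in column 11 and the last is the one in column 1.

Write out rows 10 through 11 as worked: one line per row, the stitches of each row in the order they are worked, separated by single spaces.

Rows as worked:
O K P O K P O K P O K
/ K K / K K / K K / K

Derivation:
Row 10: chart row 4, WS - tiled (columns 1-11): P O K P O K P O K P O; work from column 11 back to 1 with K<->P swapped.
Row 11: chart row 5, RS - tile across columns 1-11 and work as-is.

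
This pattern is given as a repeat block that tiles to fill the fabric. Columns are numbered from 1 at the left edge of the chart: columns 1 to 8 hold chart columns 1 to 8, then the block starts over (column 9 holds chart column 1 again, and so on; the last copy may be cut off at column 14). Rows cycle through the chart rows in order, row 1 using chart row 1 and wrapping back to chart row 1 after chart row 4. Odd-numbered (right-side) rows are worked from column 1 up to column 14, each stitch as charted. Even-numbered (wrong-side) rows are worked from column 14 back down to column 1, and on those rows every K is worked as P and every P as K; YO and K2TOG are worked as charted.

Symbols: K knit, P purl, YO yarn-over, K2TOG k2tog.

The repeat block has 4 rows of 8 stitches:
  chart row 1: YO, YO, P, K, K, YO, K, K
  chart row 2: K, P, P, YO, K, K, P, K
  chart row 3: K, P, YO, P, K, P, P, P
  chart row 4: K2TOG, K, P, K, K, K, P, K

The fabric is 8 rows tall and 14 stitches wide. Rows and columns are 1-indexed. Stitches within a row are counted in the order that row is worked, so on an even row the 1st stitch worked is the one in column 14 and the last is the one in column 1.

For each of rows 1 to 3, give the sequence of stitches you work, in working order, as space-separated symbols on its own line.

Row 1: chart row 1, RS - tile across columns 1-14 and work as-is.
Row 2: chart row 2, WS - tiled (columns 1-14): K P P YO K K P K K P P YO K K; work from column 14 back to 1 with K<->P swapped.
Row 3: chart row 3, RS - tile across columns 1-14 and work as-is.

== ROWS AS WORKED ==
YO YO P K K YO K K YO YO P K K YO
P P YO K K P P K P P YO K K P
K P YO P K P P P K P YO P K P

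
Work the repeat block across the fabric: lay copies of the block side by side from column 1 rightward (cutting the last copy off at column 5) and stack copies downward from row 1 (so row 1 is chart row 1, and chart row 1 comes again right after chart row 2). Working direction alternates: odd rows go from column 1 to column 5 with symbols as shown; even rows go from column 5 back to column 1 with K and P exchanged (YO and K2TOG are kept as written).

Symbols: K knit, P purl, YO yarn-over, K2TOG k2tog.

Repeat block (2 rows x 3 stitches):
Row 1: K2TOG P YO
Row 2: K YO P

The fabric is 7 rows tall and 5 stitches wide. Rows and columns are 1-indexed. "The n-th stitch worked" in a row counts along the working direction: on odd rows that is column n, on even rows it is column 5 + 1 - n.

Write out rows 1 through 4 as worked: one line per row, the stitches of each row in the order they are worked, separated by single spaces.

Row 1: chart row 1, RS - tile across columns 1-5 and work as-is.
Row 2: chart row 2, WS - tiled (columns 1-5): K YO P K YO; work from column 5 back to 1 with K<->P swapped.
Row 3: chart row 1, RS - tile across columns 1-5 and work as-is.
Row 4: chart row 2, WS - tiled (columns 1-5): K YO P K YO; work from column 5 back to 1 with K<->P swapped.

== ROWS AS WORKED ==
K2TOG P YO K2TOG P
YO P K YO P
K2TOG P YO K2TOG P
YO P K YO P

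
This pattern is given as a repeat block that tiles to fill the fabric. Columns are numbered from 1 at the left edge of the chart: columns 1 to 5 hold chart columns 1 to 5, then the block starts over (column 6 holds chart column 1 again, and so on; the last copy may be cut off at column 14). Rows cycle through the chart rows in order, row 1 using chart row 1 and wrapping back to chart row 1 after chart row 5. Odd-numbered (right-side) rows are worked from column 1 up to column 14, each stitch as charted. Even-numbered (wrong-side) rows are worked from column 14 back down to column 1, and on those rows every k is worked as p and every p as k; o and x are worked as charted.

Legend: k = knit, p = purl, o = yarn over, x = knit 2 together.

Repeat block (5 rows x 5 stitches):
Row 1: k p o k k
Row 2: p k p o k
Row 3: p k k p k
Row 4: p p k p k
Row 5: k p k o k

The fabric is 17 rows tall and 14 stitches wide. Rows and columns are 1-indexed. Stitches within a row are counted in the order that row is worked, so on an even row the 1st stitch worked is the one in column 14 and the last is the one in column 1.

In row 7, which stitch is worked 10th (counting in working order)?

Row 7: (7-1) mod 5 = 1, so use chart row 2. Odd row -> RS.
Chart row 2 tiled across columns 1-14: p k p o k p k p o k p k p o
RS row: no reversal, no swap; stitch n worked = column n.
Stitch 10 in working order -> k

== STITCH ==
k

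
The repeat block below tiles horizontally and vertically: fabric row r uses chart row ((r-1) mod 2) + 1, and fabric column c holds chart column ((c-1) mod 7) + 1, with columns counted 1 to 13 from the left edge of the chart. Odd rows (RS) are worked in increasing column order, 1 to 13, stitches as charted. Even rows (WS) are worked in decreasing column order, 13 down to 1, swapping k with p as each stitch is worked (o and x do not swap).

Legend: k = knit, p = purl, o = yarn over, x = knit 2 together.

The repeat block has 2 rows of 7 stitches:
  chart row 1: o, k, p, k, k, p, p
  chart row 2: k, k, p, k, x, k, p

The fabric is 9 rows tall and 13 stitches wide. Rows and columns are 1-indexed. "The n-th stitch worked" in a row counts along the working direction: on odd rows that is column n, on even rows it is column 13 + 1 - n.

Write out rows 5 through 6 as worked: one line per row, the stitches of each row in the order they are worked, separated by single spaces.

Row 5: chart row 1, RS - tile across columns 1-13 and work as-is.
Row 6: chart row 2, WS - tiled (columns 1-13): k k p k x k p k k p k x k; work from column 13 back to 1 with k<->p swapped.

Rows as worked:
o k p k k p p o k p k k p
p x p k p p k p x p k p p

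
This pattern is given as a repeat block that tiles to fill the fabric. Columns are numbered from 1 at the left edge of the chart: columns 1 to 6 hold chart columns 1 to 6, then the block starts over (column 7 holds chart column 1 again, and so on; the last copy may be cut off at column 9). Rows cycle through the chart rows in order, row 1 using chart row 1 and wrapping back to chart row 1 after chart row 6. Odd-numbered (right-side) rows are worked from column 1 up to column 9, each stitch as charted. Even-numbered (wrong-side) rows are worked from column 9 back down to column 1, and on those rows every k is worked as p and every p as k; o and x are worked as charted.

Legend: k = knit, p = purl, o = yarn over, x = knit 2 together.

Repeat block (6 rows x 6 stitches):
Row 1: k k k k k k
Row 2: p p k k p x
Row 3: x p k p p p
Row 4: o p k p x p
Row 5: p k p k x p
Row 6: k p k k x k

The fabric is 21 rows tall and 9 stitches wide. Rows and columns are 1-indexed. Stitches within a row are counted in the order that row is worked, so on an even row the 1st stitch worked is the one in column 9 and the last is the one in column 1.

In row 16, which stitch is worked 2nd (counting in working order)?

For row 16: chart row = ((16-1) mod 6) + 1 = 4; this is a WS (even) row.
Chart row 4 tiled across columns 1-9: o p k p x p o p k
Wrong side: read the tiled row from column 9 down to 1 and exchange k with p (leave o, x).
Row 16 as worked: p k o k x k p k o
The 2nd stitch worked is k.

Stitch:
k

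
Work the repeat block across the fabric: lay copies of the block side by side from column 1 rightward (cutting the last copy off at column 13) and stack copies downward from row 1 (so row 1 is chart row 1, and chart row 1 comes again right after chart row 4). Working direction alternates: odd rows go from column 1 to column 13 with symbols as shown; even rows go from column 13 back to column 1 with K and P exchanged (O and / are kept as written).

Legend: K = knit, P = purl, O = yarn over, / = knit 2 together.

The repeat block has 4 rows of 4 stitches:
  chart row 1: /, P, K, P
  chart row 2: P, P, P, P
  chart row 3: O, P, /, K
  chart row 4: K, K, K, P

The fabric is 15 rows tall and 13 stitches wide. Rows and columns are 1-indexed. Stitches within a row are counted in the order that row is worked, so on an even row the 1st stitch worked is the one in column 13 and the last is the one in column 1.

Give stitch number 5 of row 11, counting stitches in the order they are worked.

For row 11: chart row = ((11-1) mod 4) + 1 = 3; this is a RS (odd) row.
Chart row 3 tiled across columns 1-13: O P / K O P / K O P / K O
Right side: take the tiled row as-is (worked left to right from column 1).
Stitch 5 in working order -> O

== STITCH ==
O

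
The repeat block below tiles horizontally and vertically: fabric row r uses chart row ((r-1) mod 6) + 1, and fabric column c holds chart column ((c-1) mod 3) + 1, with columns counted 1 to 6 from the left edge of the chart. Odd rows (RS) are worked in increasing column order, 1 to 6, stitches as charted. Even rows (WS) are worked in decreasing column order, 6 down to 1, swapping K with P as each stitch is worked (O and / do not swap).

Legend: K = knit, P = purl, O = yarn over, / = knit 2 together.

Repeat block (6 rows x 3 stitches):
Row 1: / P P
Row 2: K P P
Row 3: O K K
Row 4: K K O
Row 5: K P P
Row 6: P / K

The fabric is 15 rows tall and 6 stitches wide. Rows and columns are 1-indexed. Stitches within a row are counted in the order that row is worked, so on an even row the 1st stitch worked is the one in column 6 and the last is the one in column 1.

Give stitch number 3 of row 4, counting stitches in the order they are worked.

== STITCH ==
P

Derivation:
Row 4 uses chart row ((4-1) mod 6)+1 = 4. Row 4 is even, so WS.
Chart row 4 tiled across columns 1-6: K K O K K O
WS: work from column 6 back to column 1 (reverse the tiled row), swapping K<->P (O and / unchanged).
Row 4 as worked: O P P O P P
The 3rd stitch worked is P.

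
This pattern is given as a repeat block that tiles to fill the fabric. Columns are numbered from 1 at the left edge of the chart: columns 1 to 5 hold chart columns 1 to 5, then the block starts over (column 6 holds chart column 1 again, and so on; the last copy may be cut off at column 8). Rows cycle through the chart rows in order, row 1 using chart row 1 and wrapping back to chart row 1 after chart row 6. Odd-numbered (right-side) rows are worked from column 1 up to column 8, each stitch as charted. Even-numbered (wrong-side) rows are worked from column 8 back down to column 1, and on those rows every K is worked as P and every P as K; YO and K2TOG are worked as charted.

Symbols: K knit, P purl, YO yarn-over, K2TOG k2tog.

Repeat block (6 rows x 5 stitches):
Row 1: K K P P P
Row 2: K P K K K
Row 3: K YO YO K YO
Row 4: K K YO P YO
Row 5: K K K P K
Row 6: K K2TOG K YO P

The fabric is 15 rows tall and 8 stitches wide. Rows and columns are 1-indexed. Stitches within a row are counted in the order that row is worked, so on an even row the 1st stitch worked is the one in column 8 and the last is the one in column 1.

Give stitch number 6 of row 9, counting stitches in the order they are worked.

Stitch:
K

Derivation:
Row 9 uses chart row ((9-1) mod 6)+1 = 3. Row 9 is odd, so RS.
Chart row 3 tiled across columns 1-8: K YO YO K YO K YO YO
RS: work column 1 to column 8, symbols as charted — the tiled row is the row as worked.
The 6th stitch worked is K.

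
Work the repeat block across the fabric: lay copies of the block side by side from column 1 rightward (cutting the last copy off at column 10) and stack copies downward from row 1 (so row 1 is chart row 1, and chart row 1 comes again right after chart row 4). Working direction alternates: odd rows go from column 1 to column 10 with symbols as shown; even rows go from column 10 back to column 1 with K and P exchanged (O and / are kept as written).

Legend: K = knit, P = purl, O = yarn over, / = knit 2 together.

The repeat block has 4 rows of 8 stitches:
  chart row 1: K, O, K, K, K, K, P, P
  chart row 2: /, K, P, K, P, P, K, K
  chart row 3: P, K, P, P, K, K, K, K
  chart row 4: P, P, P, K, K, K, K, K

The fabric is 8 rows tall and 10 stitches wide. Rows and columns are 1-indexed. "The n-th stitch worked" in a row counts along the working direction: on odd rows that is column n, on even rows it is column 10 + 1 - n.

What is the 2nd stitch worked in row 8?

Row 8: (8-1) mod 4 = 3, so use chart row 4. Even row -> WS.
Chart row 4 tiled across columns 1-10: P P P K K K K K P P
Wrong side: read the tiled row from column 10 down to 1 and exchange K with P (leave O, /).
Row 8 as worked: K K P P P P P K K K
The 2nd stitch worked is K.

Result:
K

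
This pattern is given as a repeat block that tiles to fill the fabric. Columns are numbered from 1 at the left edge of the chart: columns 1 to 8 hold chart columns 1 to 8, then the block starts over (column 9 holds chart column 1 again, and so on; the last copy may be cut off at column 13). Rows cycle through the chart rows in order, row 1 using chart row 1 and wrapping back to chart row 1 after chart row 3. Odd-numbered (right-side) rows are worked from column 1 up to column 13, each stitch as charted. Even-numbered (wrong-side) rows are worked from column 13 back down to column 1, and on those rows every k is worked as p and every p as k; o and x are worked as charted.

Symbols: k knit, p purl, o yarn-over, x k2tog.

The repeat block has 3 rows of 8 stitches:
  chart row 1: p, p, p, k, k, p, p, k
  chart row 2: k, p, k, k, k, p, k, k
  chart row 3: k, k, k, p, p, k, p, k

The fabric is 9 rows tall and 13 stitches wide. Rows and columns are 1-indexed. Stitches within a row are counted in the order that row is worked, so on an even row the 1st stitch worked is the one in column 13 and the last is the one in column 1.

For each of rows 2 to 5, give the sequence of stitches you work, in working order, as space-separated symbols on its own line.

Row 2: chart row 2, WS - tiled (columns 1-13): k p k k k p k k k p k k k; work from column 13 back to 1 with k<->p swapped.
Row 3: chart row 3, RS - tile across columns 1-13 and work as-is.
Row 4: chart row 1, WS - tiled (columns 1-13): p p p k k p p k p p p k k; work from column 13 back to 1 with k<->p swapped.
Row 5: chart row 2, RS - tile across columns 1-13 and work as-is.

Result:
p p p k p p p k p p p k p
k k k p p k p k k k k p p
p p k k k p k k p p k k k
k p k k k p k k k p k k k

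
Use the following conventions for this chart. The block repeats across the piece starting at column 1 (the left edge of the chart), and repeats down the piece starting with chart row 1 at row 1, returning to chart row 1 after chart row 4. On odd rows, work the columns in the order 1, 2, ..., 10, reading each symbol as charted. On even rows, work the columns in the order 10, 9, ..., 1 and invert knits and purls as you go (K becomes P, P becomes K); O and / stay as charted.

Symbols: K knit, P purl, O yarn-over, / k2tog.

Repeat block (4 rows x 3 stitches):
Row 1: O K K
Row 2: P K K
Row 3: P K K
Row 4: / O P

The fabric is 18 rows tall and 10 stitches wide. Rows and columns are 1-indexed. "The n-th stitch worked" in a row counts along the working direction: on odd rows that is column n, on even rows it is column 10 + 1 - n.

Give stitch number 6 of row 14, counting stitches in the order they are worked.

Result:
P

Derivation:
For row 14: chart row = ((14-1) mod 4) + 1 = 2; this is a WS (even) row.
Chart row 2 tiled across columns 1-10: P K K P K K P K K P
WS: work from column 10 back to column 1 (reverse the tiled row), swapping K<->P (O and / unchanged).
Row 14 as worked: K P P K P P K P P K
Counting 6 along the worked row gives P.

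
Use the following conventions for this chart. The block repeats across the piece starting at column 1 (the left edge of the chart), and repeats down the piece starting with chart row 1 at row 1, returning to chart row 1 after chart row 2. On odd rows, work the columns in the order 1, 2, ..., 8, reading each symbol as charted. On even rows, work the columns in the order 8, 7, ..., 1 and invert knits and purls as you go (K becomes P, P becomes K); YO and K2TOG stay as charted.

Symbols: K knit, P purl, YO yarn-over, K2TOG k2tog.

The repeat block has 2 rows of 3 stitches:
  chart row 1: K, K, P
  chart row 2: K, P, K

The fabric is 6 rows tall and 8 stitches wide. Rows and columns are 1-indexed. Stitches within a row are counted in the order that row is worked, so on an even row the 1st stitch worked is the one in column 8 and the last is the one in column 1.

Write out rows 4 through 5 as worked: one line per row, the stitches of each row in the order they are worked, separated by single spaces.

Rows as worked:
K P P K P P K P
K K P K K P K K

Derivation:
Row 4: chart row 2, WS - tiled (columns 1-8): K P K K P K K P; work from column 8 back to 1 with K<->P swapped.
Row 5: chart row 1, RS - tile across columns 1-8 and work as-is.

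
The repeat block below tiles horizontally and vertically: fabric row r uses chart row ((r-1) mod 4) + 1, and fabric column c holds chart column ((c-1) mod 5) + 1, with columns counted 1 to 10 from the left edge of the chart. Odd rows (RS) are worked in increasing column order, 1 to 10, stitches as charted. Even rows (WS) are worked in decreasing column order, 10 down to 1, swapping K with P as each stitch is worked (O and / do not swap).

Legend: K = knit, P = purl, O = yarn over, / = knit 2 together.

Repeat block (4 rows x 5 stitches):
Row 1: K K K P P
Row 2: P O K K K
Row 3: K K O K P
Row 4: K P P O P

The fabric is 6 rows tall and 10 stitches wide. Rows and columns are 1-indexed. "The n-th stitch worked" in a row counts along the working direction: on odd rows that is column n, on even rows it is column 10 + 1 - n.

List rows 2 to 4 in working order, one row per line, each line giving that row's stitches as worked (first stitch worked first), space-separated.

Rows as worked:
P P P O K P P P O K
K K O K P K K O K P
K O K K P K O K K P

Derivation:
Row 2: chart row 2, WS - tiled (columns 1-10): P O K K K P O K K K; work from column 10 back to 1 with K<->P swapped.
Row 3: chart row 3, RS - tile across columns 1-10 and work as-is.
Row 4: chart row 4, WS - tiled (columns 1-10): K P P O P K P P O P; work from column 10 back to 1 with K<->P swapped.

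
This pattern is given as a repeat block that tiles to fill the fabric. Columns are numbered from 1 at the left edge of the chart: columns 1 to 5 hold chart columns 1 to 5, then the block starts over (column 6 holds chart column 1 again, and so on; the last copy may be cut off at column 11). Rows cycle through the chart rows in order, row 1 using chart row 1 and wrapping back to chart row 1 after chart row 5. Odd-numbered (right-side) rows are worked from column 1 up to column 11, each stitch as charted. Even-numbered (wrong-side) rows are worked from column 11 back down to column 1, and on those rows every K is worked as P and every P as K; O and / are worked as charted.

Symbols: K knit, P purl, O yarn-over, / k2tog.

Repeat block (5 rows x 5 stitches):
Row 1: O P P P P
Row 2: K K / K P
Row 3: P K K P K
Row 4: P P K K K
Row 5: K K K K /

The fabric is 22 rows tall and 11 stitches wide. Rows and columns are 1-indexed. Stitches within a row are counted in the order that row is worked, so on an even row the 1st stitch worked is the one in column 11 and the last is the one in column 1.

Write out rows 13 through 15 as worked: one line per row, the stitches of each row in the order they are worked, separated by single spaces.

== ROWS AS WORKED ==
P K K P K P K K P K P
K P P P K K P P P K K
K K K K / K K K K / K

Derivation:
Row 13: chart row 3, RS - tile across columns 1-11 and work as-is.
Row 14: chart row 4, WS - tiled (columns 1-11): P P K K K P P K K K P; work from column 11 back to 1 with K<->P swapped.
Row 15: chart row 5, RS - tile across columns 1-11 and work as-is.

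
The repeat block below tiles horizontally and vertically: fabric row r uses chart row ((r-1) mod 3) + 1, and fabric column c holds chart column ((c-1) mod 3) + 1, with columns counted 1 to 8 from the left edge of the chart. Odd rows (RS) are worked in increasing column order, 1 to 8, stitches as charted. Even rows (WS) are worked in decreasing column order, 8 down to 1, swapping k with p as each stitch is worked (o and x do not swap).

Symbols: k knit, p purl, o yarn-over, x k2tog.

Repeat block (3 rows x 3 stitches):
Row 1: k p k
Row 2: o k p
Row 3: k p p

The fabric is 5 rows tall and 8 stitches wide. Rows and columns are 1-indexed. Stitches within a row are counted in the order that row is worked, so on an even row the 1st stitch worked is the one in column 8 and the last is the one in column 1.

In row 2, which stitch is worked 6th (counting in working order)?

== STITCH ==
k

Derivation:
For row 2: chart row = ((2-1) mod 3) + 1 = 2; this is a WS (even) row.
Chart row 2 tiled across columns 1-8: o k p o k p o k
WS: work from column 8 back to column 1 (reverse the tiled row), swapping k<->p (o and x unchanged).
Row 2 as worked: p o k p o k p o
Counting 6 along the worked row gives k.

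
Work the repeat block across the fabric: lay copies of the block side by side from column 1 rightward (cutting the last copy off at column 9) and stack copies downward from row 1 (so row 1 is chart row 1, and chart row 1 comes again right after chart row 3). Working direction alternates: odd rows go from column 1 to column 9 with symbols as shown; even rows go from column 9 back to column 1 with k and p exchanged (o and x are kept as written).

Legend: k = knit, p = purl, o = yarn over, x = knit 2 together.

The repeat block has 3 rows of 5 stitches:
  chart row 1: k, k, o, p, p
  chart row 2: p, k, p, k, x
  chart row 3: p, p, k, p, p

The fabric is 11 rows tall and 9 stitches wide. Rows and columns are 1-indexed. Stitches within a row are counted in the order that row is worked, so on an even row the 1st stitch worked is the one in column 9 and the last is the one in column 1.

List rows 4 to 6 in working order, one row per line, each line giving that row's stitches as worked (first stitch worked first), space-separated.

== ROWS AS WORKED ==
k o p p k k o p p
p k p k x p k p k
k p k k k k p k k

Derivation:
Row 4: chart row 1, WS - tiled (columns 1-9): k k o p p k k o p; work from column 9 back to 1 with k<->p swapped.
Row 5: chart row 2, RS - tile across columns 1-9 and work as-is.
Row 6: chart row 3, WS - tiled (columns 1-9): p p k p p p p k p; work from column 9 back to 1 with k<->p swapped.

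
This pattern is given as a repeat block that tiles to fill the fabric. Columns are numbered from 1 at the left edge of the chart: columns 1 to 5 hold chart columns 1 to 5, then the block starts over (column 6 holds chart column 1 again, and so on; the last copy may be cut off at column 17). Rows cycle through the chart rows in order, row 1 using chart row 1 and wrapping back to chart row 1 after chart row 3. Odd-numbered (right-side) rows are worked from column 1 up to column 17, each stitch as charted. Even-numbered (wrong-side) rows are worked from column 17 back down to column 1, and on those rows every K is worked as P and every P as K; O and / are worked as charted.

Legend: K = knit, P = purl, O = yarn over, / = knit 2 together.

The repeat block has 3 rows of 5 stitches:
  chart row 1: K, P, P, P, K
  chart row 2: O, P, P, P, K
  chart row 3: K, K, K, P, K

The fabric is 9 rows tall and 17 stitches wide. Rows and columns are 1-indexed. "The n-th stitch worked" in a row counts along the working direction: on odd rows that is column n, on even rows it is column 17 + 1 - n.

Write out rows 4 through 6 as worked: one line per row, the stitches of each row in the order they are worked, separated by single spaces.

== ROWS AS WORKED ==
K P P K K K P P K K K P P K K K P
O P P P K O P P P K O P P P K O P
P P P K P P P P K P P P P K P P P

Derivation:
Row 4: chart row 1, WS - tiled (columns 1-17): K P P P K K P P P K K P P P K K P; work from column 17 back to 1 with K<->P swapped.
Row 5: chart row 2, RS - tile across columns 1-17 and work as-is.
Row 6: chart row 3, WS - tiled (columns 1-17): K K K P K K K K P K K K K P K K K; work from column 17 back to 1 with K<->P swapped.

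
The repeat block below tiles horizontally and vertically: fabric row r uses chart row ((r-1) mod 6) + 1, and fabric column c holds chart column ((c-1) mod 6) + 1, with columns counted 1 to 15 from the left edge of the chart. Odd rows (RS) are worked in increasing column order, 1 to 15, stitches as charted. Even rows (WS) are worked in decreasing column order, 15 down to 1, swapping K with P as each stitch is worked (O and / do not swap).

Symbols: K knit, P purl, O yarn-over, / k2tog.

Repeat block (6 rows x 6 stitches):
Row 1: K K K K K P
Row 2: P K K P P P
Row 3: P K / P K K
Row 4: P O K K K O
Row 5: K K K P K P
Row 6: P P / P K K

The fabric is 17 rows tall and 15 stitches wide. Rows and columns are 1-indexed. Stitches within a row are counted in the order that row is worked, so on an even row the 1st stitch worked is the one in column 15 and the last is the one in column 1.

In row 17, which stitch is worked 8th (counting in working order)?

Row 17 uses chart row ((17-1) mod 6)+1 = 5. Row 17 is odd, so RS.
Chart row 5 tiled across columns 1-15: K K K P K P K K K P K P K K K
Right side: take the tiled row as-is (worked left to right from column 1).
Stitch 8 in working order -> K

Stitch:
K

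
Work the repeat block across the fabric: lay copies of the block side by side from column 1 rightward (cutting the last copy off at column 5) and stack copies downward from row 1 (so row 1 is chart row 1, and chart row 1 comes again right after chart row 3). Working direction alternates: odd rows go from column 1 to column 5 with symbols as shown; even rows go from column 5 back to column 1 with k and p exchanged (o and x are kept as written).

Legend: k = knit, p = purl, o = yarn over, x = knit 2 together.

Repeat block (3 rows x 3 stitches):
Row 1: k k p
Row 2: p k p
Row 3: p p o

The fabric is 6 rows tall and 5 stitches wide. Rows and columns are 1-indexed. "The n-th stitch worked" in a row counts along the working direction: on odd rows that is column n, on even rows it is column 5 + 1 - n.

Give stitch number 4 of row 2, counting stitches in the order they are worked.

For row 2: chart row = ((2-1) mod 3) + 1 = 2; this is a WS (even) row.
Chart row 2 tiled across columns 1-5: p k p p k
WS: work from column 5 back to column 1 (reverse the tiled row), swapping k<->p (o and x unchanged).
Row 2 as worked: p k k p k
Counting 4 along the worked row gives p.

Stitch:
p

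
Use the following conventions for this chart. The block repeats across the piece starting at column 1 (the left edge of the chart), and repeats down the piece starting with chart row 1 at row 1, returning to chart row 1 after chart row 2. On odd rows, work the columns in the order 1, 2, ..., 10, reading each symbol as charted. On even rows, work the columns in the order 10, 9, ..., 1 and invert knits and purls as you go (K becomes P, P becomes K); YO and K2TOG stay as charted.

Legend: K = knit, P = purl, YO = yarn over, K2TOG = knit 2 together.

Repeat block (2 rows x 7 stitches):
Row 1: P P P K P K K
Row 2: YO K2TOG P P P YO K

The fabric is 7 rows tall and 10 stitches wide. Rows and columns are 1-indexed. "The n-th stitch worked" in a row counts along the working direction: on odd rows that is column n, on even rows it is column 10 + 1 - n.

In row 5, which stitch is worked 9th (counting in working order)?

Stitch:
P

Derivation:
Row 5: (5-1) mod 2 = 0, so use chart row 1. Odd row -> RS.
Chart row 1 tiled across columns 1-10: P P P K P K K P P P
RS row: no reversal, no swap; stitch n worked = column n.
Counting 9 along the worked row gives P.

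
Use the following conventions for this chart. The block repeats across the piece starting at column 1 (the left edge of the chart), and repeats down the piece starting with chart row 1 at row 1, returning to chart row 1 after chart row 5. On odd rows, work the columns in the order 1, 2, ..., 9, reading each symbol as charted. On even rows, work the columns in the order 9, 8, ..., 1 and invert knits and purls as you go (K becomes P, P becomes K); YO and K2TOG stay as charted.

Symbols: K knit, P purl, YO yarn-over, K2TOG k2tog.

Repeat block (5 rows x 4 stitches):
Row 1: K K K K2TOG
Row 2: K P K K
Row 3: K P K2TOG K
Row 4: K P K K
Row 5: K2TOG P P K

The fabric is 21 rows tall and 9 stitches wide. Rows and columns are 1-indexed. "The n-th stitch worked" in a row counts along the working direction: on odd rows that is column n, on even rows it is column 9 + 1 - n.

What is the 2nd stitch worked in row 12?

Result:
P

Derivation:
Row 12: (12-1) mod 5 = 1, so use chart row 2. Even row -> WS.
Chart row 2 tiled across columns 1-9: K P K K K P K K K
Wrong side: read the tiled row from column 9 down to 1 and exchange K with P (leave YO, K2TOG).
Row 12 as worked: P P P K P P P K P
The 2nd stitch worked is P.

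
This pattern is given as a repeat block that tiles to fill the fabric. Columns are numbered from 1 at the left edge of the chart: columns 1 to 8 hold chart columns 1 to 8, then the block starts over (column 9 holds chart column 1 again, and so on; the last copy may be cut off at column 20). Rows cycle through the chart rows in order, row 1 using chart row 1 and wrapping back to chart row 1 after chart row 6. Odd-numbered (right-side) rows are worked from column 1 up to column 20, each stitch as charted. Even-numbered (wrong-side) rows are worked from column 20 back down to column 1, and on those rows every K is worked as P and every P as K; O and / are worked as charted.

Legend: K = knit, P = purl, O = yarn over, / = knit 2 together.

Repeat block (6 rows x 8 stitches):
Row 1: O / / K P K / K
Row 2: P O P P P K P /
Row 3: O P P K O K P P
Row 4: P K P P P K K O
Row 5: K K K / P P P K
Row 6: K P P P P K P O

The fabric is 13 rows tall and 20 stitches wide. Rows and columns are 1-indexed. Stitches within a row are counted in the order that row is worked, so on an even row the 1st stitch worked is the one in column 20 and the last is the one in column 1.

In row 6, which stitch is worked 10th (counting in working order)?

Row 6: (6-1) mod 6 = 5, so use chart row 6. Even row -> WS.
Chart row 6 tiled across columns 1-20: K P P P P K P O K P P P P K P O K P P P
Wrong side: read the tiled row from column 20 down to 1 and exchange K with P (leave O, /).
Row 6 as worked: K K K P O K P K K K K P O K P K K K K P
Stitch 10 in working order -> K

Stitch:
K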